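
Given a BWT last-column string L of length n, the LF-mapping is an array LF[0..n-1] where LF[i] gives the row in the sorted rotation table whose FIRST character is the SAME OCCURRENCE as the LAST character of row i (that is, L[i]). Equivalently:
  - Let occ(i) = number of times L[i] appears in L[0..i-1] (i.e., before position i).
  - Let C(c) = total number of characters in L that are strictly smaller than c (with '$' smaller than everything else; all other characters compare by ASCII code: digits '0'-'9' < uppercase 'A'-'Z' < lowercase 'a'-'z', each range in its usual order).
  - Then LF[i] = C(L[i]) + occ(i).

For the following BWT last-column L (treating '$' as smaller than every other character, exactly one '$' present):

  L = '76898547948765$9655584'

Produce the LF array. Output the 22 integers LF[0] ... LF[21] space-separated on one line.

Char counts: '$':1, '4':3, '5':5, '6':3, '7':3, '8':4, '9':3
C (first-col start): C('$')=0, C('4')=1, C('5')=4, C('6')=9, C('7')=12, C('8')=15, C('9')=19
L[0]='7': occ=0, LF[0]=C('7')+0=12+0=12
L[1]='6': occ=0, LF[1]=C('6')+0=9+0=9
L[2]='8': occ=0, LF[2]=C('8')+0=15+0=15
L[3]='9': occ=0, LF[3]=C('9')+0=19+0=19
L[4]='8': occ=1, LF[4]=C('8')+1=15+1=16
L[5]='5': occ=0, LF[5]=C('5')+0=4+0=4
L[6]='4': occ=0, LF[6]=C('4')+0=1+0=1
L[7]='7': occ=1, LF[7]=C('7')+1=12+1=13
L[8]='9': occ=1, LF[8]=C('9')+1=19+1=20
L[9]='4': occ=1, LF[9]=C('4')+1=1+1=2
L[10]='8': occ=2, LF[10]=C('8')+2=15+2=17
L[11]='7': occ=2, LF[11]=C('7')+2=12+2=14
L[12]='6': occ=1, LF[12]=C('6')+1=9+1=10
L[13]='5': occ=1, LF[13]=C('5')+1=4+1=5
L[14]='$': occ=0, LF[14]=C('$')+0=0+0=0
L[15]='9': occ=2, LF[15]=C('9')+2=19+2=21
L[16]='6': occ=2, LF[16]=C('6')+2=9+2=11
L[17]='5': occ=2, LF[17]=C('5')+2=4+2=6
L[18]='5': occ=3, LF[18]=C('5')+3=4+3=7
L[19]='5': occ=4, LF[19]=C('5')+4=4+4=8
L[20]='8': occ=3, LF[20]=C('8')+3=15+3=18
L[21]='4': occ=2, LF[21]=C('4')+2=1+2=3

Answer: 12 9 15 19 16 4 1 13 20 2 17 14 10 5 0 21 11 6 7 8 18 3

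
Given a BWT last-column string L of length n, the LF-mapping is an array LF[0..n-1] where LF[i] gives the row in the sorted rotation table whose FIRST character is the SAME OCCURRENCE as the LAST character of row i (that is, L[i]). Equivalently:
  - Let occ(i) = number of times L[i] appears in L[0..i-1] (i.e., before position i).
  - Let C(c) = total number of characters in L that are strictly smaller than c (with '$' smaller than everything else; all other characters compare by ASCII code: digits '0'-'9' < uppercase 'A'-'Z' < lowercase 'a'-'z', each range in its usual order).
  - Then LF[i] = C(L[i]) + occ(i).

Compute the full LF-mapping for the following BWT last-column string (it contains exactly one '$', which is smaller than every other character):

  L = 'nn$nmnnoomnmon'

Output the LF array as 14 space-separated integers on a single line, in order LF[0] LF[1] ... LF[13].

Answer: 4 5 0 6 1 7 8 11 12 2 9 3 13 10

Derivation:
Char counts: '$':1, 'm':3, 'n':7, 'o':3
C (first-col start): C('$')=0, C('m')=1, C('n')=4, C('o')=11
L[0]='n': occ=0, LF[0]=C('n')+0=4+0=4
L[1]='n': occ=1, LF[1]=C('n')+1=4+1=5
L[2]='$': occ=0, LF[2]=C('$')+0=0+0=0
L[3]='n': occ=2, LF[3]=C('n')+2=4+2=6
L[4]='m': occ=0, LF[4]=C('m')+0=1+0=1
L[5]='n': occ=3, LF[5]=C('n')+3=4+3=7
L[6]='n': occ=4, LF[6]=C('n')+4=4+4=8
L[7]='o': occ=0, LF[7]=C('o')+0=11+0=11
L[8]='o': occ=1, LF[8]=C('o')+1=11+1=12
L[9]='m': occ=1, LF[9]=C('m')+1=1+1=2
L[10]='n': occ=5, LF[10]=C('n')+5=4+5=9
L[11]='m': occ=2, LF[11]=C('m')+2=1+2=3
L[12]='o': occ=2, LF[12]=C('o')+2=11+2=13
L[13]='n': occ=6, LF[13]=C('n')+6=4+6=10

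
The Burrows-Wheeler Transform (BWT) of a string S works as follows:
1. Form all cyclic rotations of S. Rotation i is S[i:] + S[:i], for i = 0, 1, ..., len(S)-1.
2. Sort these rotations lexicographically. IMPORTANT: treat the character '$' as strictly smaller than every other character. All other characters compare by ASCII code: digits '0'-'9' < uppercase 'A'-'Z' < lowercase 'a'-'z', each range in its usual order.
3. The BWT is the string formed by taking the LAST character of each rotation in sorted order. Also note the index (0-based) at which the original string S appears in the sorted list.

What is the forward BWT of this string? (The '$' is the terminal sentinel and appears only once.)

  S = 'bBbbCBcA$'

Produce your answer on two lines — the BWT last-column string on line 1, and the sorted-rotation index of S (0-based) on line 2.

Answer: AcbCb$bBB
5

Derivation:
All 9 rotations (rotation i = S[i:]+S[:i]):
  rot[0] = bBbbCBcA$
  rot[1] = BbbCBcA$b
  rot[2] = bbCBcA$bB
  rot[3] = bCBcA$bBb
  rot[4] = CBcA$bBbb
  rot[5] = BcA$bBbbC
  rot[6] = cA$bBbbCB
  rot[7] = A$bBbbCBc
  rot[8] = $bBbbCBcA
Sorted (with $ < everything):
  sorted[0] = $bBbbCBcA  (last char: 'A')
  sorted[1] = A$bBbbCBc  (last char: 'c')
  sorted[2] = BbbCBcA$b  (last char: 'b')
  sorted[3] = BcA$bBbbC  (last char: 'C')
  sorted[4] = CBcA$bBbb  (last char: 'b')
  sorted[5] = bBbbCBcA$  (last char: '$')
  sorted[6] = bCBcA$bBb  (last char: 'b')
  sorted[7] = bbCBcA$bB  (last char: 'B')
  sorted[8] = cA$bBbbCB  (last char: 'B')
Last column: AcbCb$bBB
Original string S is at sorted index 5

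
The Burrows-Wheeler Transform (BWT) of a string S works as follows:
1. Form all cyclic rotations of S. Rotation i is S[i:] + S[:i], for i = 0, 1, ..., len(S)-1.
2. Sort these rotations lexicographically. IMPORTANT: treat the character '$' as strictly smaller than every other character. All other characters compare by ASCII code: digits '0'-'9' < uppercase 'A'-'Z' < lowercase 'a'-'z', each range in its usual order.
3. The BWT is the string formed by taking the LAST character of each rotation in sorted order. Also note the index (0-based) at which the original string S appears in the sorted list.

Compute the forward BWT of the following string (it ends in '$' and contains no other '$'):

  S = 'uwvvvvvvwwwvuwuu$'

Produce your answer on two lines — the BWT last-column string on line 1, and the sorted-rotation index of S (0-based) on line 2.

Answer: uuwv$wwvvvvvuwuwv
4

Derivation:
All 17 rotations (rotation i = S[i:]+S[:i]):
  rot[0] = uwvvvvvvwwwvuwuu$
  rot[1] = wvvvvvvwwwvuwuu$u
  rot[2] = vvvvvvwwwvuwuu$uw
  rot[3] = vvvvvwwwvuwuu$uwv
  rot[4] = vvvvwwwvuwuu$uwvv
  rot[5] = vvvwwwvuwuu$uwvvv
  rot[6] = vvwwwvuwuu$uwvvvv
  rot[7] = vwwwvuwuu$uwvvvvv
  rot[8] = wwwvuwuu$uwvvvvvv
  rot[9] = wwvuwuu$uwvvvvvvw
  rot[10] = wvuwuu$uwvvvvvvww
  rot[11] = vuwuu$uwvvvvvvwww
  rot[12] = uwuu$uwvvvvvvwwwv
  rot[13] = wuu$uwvvvvvvwwwvu
  rot[14] = uu$uwvvvvvvwwwvuw
  rot[15] = u$uwvvvvvvwwwvuwu
  rot[16] = $uwvvvvvvwwwvuwuu
Sorted (with $ < everything):
  sorted[0] = $uwvvvvvvwwwvuwuu  (last char: 'u')
  sorted[1] = u$uwvvvvvvwwwvuwu  (last char: 'u')
  sorted[2] = uu$uwvvvvvvwwwvuw  (last char: 'w')
  sorted[3] = uwuu$uwvvvvvvwwwv  (last char: 'v')
  sorted[4] = uwvvvvvvwwwvuwuu$  (last char: '$')
  sorted[5] = vuwuu$uwvvvvvvwww  (last char: 'w')
  sorted[6] = vvvvvvwwwvuwuu$uw  (last char: 'w')
  sorted[7] = vvvvvwwwvuwuu$uwv  (last char: 'v')
  sorted[8] = vvvvwwwvuwuu$uwvv  (last char: 'v')
  sorted[9] = vvvwwwvuwuu$uwvvv  (last char: 'v')
  sorted[10] = vvwwwvuwuu$uwvvvv  (last char: 'v')
  sorted[11] = vwwwvuwuu$uwvvvvv  (last char: 'v')
  sorted[12] = wuu$uwvvvvvvwwwvu  (last char: 'u')
  sorted[13] = wvuwuu$uwvvvvvvww  (last char: 'w')
  sorted[14] = wvvvvvvwwwvuwuu$u  (last char: 'u')
  sorted[15] = wwvuwuu$uwvvvvvvw  (last char: 'w')
  sorted[16] = wwwvuwuu$uwvvvvvv  (last char: 'v')
Last column: uuwv$wwvvvvvuwuwv
Original string S is at sorted index 4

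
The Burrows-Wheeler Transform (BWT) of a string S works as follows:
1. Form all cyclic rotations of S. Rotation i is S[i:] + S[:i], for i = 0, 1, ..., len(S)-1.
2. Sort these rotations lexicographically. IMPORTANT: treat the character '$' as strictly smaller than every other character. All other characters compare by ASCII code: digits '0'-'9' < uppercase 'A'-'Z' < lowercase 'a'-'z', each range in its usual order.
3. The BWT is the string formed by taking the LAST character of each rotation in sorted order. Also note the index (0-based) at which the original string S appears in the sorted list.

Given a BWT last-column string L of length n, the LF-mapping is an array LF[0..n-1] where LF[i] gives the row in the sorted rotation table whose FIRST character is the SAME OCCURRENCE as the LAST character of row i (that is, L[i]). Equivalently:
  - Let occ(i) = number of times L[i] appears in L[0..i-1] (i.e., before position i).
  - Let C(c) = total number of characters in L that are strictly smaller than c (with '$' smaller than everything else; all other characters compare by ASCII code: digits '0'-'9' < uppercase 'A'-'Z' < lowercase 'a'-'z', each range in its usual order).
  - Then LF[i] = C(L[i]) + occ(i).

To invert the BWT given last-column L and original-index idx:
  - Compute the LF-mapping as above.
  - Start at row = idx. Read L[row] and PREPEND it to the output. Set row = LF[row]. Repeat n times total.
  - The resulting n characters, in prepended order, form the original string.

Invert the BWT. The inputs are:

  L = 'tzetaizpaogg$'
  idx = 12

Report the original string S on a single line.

Answer: zigzagteapot$

Derivation:
LF mapping: 9 11 3 10 1 6 12 8 2 7 4 5 0
Walk LF starting at row 12, prepending L[row]:
  step 1: row=12, L[12]='$', prepend. Next row=LF[12]=0
  step 2: row=0, L[0]='t', prepend. Next row=LF[0]=9
  step 3: row=9, L[9]='o', prepend. Next row=LF[9]=7
  step 4: row=7, L[7]='p', prepend. Next row=LF[7]=8
  step 5: row=8, L[8]='a', prepend. Next row=LF[8]=2
  step 6: row=2, L[2]='e', prepend. Next row=LF[2]=3
  step 7: row=3, L[3]='t', prepend. Next row=LF[3]=10
  step 8: row=10, L[10]='g', prepend. Next row=LF[10]=4
  step 9: row=4, L[4]='a', prepend. Next row=LF[4]=1
  step 10: row=1, L[1]='z', prepend. Next row=LF[1]=11
  step 11: row=11, L[11]='g', prepend. Next row=LF[11]=5
  step 12: row=5, L[5]='i', prepend. Next row=LF[5]=6
  step 13: row=6, L[6]='z', prepend. Next row=LF[6]=12
Reversed output: zigzagteapot$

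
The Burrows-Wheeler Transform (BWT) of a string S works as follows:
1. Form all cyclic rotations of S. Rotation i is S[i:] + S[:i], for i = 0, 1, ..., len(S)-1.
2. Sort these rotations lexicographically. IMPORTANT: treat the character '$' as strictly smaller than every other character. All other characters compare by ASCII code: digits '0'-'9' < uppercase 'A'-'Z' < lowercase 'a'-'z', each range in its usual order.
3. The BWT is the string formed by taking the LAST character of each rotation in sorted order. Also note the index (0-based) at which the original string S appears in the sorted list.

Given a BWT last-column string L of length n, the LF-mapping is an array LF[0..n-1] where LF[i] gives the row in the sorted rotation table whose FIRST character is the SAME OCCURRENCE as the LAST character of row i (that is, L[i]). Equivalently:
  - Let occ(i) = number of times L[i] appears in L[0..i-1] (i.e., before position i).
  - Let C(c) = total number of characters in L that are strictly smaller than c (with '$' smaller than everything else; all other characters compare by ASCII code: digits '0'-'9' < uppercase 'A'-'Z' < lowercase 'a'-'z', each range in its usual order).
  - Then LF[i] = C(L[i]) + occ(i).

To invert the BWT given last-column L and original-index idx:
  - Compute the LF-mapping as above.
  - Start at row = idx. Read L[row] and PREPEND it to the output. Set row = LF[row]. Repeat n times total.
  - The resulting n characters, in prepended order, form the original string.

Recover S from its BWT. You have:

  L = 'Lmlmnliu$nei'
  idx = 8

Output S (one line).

Answer: millenniumL$

Derivation:
LF mapping: 1 7 5 8 9 6 3 11 0 10 2 4
Walk LF starting at row 8, prepending L[row]:
  step 1: row=8, L[8]='$', prepend. Next row=LF[8]=0
  step 2: row=0, L[0]='L', prepend. Next row=LF[0]=1
  step 3: row=1, L[1]='m', prepend. Next row=LF[1]=7
  step 4: row=7, L[7]='u', prepend. Next row=LF[7]=11
  step 5: row=11, L[11]='i', prepend. Next row=LF[11]=4
  step 6: row=4, L[4]='n', prepend. Next row=LF[4]=9
  step 7: row=9, L[9]='n', prepend. Next row=LF[9]=10
  step 8: row=10, L[10]='e', prepend. Next row=LF[10]=2
  step 9: row=2, L[2]='l', prepend. Next row=LF[2]=5
  step 10: row=5, L[5]='l', prepend. Next row=LF[5]=6
  step 11: row=6, L[6]='i', prepend. Next row=LF[6]=3
  step 12: row=3, L[3]='m', prepend. Next row=LF[3]=8
Reversed output: millenniumL$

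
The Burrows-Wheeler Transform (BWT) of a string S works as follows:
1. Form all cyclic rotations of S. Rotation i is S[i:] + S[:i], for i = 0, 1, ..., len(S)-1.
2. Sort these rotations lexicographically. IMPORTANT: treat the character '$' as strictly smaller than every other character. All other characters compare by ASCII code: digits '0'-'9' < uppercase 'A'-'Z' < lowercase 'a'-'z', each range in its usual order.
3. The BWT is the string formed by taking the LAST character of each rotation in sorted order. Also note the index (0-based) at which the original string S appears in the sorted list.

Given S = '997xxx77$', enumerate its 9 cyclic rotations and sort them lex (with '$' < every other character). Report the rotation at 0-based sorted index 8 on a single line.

Answer: xxx77$997

Derivation:
All 9 rotations (rotation i = S[i:]+S[:i]):
  rot[0] = 997xxx77$
  rot[1] = 97xxx77$9
  rot[2] = 7xxx77$99
  rot[3] = xxx77$997
  rot[4] = xx77$997x
  rot[5] = x77$997xx
  rot[6] = 77$997xxx
  rot[7] = 7$997xxx7
  rot[8] = $997xxx77
Sorted (with $ < everything):
  sorted[0] = $997xxx77
  sorted[1] = 7$997xxx7
  sorted[2] = 77$997xxx
  sorted[3] = 7xxx77$99
  sorted[4] = 97xxx77$9
  sorted[5] = 997xxx77$
  sorted[6] = x77$997xx
  sorted[7] = xx77$997x
  sorted[8] = xxx77$997
sorted[8] = xxx77$997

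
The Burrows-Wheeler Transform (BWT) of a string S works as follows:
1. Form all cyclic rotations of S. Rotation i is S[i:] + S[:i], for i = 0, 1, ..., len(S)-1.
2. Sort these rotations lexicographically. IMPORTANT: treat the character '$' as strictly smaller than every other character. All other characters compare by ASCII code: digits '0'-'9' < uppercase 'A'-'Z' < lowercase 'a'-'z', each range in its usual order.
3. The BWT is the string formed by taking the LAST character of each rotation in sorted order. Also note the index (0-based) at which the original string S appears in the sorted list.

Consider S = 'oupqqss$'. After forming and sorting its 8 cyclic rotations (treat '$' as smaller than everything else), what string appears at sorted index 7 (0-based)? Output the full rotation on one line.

All 8 rotations (rotation i = S[i:]+S[:i]):
  rot[0] = oupqqss$
  rot[1] = upqqss$o
  rot[2] = pqqss$ou
  rot[3] = qqss$oup
  rot[4] = qss$oupq
  rot[5] = ss$oupqq
  rot[6] = s$oupqqs
  rot[7] = $oupqqss
Sorted (with $ < everything):
  sorted[0] = $oupqqss
  sorted[1] = oupqqss$
  sorted[2] = pqqss$ou
  sorted[3] = qqss$oup
  sorted[4] = qss$oupq
  sorted[5] = s$oupqqs
  sorted[6] = ss$oupqq
  sorted[7] = upqqss$o
sorted[7] = upqqss$o

Answer: upqqss$o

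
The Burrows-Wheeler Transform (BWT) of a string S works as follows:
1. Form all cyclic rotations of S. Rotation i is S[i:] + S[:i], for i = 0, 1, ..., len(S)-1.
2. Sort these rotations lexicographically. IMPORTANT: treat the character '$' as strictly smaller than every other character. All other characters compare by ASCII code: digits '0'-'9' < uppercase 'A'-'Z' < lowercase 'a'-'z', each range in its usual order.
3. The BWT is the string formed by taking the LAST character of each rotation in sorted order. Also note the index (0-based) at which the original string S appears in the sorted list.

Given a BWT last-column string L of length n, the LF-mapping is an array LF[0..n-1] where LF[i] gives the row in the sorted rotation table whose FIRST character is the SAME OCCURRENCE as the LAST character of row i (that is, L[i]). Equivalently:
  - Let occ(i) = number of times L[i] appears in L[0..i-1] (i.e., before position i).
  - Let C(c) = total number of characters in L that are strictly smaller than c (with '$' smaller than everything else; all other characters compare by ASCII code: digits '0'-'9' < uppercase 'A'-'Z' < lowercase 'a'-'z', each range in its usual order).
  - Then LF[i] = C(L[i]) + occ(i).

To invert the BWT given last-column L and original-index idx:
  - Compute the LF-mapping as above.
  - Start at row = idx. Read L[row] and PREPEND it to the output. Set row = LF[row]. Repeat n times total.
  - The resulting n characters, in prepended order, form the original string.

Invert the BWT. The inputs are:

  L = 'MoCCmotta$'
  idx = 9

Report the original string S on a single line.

Answer: tomatoCCM$

Derivation:
LF mapping: 3 6 1 2 5 7 8 9 4 0
Walk LF starting at row 9, prepending L[row]:
  step 1: row=9, L[9]='$', prepend. Next row=LF[9]=0
  step 2: row=0, L[0]='M', prepend. Next row=LF[0]=3
  step 3: row=3, L[3]='C', prepend. Next row=LF[3]=2
  step 4: row=2, L[2]='C', prepend. Next row=LF[2]=1
  step 5: row=1, L[1]='o', prepend. Next row=LF[1]=6
  step 6: row=6, L[6]='t', prepend. Next row=LF[6]=8
  step 7: row=8, L[8]='a', prepend. Next row=LF[8]=4
  step 8: row=4, L[4]='m', prepend. Next row=LF[4]=5
  step 9: row=5, L[5]='o', prepend. Next row=LF[5]=7
  step 10: row=7, L[7]='t', prepend. Next row=LF[7]=9
Reversed output: tomatoCCM$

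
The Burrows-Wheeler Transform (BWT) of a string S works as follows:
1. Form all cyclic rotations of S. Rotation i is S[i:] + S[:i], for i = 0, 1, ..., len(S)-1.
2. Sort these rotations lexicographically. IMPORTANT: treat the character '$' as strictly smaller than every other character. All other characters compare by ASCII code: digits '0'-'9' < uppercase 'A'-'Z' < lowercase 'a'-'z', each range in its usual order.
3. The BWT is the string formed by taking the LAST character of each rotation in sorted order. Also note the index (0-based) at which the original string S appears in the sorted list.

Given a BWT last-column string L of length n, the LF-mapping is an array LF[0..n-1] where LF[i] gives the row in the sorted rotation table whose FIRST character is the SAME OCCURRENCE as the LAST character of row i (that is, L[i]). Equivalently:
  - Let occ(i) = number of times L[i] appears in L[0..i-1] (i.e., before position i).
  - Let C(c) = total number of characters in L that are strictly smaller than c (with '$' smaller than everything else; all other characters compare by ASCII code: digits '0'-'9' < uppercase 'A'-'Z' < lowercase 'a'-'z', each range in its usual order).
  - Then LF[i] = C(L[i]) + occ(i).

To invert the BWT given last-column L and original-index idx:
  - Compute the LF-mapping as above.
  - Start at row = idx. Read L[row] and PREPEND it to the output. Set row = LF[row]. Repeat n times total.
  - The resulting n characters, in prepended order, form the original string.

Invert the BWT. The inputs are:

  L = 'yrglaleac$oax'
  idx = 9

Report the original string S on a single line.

Answer: oraclegalaxy$

Derivation:
LF mapping: 12 10 6 7 1 8 5 2 4 0 9 3 11
Walk LF starting at row 9, prepending L[row]:
  step 1: row=9, L[9]='$', prepend. Next row=LF[9]=0
  step 2: row=0, L[0]='y', prepend. Next row=LF[0]=12
  step 3: row=12, L[12]='x', prepend. Next row=LF[12]=11
  step 4: row=11, L[11]='a', prepend. Next row=LF[11]=3
  step 5: row=3, L[3]='l', prepend. Next row=LF[3]=7
  step 6: row=7, L[7]='a', prepend. Next row=LF[7]=2
  step 7: row=2, L[2]='g', prepend. Next row=LF[2]=6
  step 8: row=6, L[6]='e', prepend. Next row=LF[6]=5
  step 9: row=5, L[5]='l', prepend. Next row=LF[5]=8
  step 10: row=8, L[8]='c', prepend. Next row=LF[8]=4
  step 11: row=4, L[4]='a', prepend. Next row=LF[4]=1
  step 12: row=1, L[1]='r', prepend. Next row=LF[1]=10
  step 13: row=10, L[10]='o', prepend. Next row=LF[10]=9
Reversed output: oraclegalaxy$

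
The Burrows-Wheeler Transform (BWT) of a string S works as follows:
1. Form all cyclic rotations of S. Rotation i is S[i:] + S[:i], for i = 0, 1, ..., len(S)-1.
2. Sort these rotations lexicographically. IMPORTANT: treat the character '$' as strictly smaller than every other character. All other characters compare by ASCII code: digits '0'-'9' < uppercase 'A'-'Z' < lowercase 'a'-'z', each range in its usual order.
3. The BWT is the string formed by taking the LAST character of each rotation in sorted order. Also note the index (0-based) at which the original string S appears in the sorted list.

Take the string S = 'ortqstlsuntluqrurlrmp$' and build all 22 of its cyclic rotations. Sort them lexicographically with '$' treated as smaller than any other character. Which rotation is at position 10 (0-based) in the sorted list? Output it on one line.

All 22 rotations (rotation i = S[i:]+S[:i]):
  rot[0] = ortqstlsuntluqrurlrmp$
  rot[1] = rtqstlsuntluqrurlrmp$o
  rot[2] = tqstlsuntluqrurlrmp$or
  rot[3] = qstlsuntluqrurlrmp$ort
  rot[4] = stlsuntluqrurlrmp$ortq
  rot[5] = tlsuntluqrurlrmp$ortqs
  rot[6] = lsuntluqrurlrmp$ortqst
  rot[7] = suntluqrurlrmp$ortqstl
  rot[8] = untluqrurlrmp$ortqstls
  rot[9] = ntluqrurlrmp$ortqstlsu
  rot[10] = tluqrurlrmp$ortqstlsun
  rot[11] = luqrurlrmp$ortqstlsunt
  rot[12] = uqrurlrmp$ortqstlsuntl
  rot[13] = qrurlrmp$ortqstlsuntlu
  rot[14] = rurlrmp$ortqstlsuntluq
  rot[15] = urlrmp$ortqstlsuntluqr
  rot[16] = rlrmp$ortqstlsuntluqru
  rot[17] = lrmp$ortqstlsuntluqrur
  rot[18] = rmp$ortqstlsuntluqrurl
  rot[19] = mp$ortqstlsuntluqrurlr
  rot[20] = p$ortqstlsuntluqrurlrm
  rot[21] = $ortqstlsuntluqrurlrmp
Sorted (with $ < everything):
  sorted[0] = $ortqstlsuntluqrurlrmp
  sorted[1] = lrmp$ortqstlsuntluqrur
  sorted[2] = lsuntluqrurlrmp$ortqst
  sorted[3] = luqrurlrmp$ortqstlsunt
  sorted[4] = mp$ortqstlsuntluqrurlr
  sorted[5] = ntluqrurlrmp$ortqstlsu
  sorted[6] = ortqstlsuntluqrurlrmp$
  sorted[7] = p$ortqstlsuntluqrurlrm
  sorted[8] = qrurlrmp$ortqstlsuntlu
  sorted[9] = qstlsuntluqrurlrmp$ort
  sorted[10] = rlrmp$ortqstlsuntluqru
  sorted[11] = rmp$ortqstlsuntluqrurl
  sorted[12] = rtqstlsuntluqrurlrmp$o
  sorted[13] = rurlrmp$ortqstlsuntluq
  sorted[14] = stlsuntluqrurlrmp$ortq
  sorted[15] = suntluqrurlrmp$ortqstl
  sorted[16] = tlsuntluqrurlrmp$ortqs
  sorted[17] = tluqrurlrmp$ortqstlsun
  sorted[18] = tqstlsuntluqrurlrmp$or
  sorted[19] = untluqrurlrmp$ortqstls
  sorted[20] = uqrurlrmp$ortqstlsuntl
  sorted[21] = urlrmp$ortqstlsuntluqr
sorted[10] = rlrmp$ortqstlsuntluqru

Answer: rlrmp$ortqstlsuntluqru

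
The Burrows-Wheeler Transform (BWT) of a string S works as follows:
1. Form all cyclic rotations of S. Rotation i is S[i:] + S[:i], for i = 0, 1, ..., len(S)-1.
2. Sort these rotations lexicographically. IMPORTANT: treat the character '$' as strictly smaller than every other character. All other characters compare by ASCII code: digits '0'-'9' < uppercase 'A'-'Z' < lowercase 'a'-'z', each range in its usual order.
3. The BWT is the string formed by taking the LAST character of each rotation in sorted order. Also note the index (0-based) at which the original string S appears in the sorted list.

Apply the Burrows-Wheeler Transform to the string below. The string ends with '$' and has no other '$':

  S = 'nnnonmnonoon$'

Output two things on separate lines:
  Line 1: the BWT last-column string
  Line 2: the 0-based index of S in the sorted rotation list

All 13 rotations (rotation i = S[i:]+S[:i]):
  rot[0] = nnnonmnonoon$
  rot[1] = nnonmnonoon$n
  rot[2] = nonmnonoon$nn
  rot[3] = onmnonoon$nnn
  rot[4] = nmnonoon$nnno
  rot[5] = mnonoon$nnnon
  rot[6] = nonoon$nnnonm
  rot[7] = onoon$nnnonmn
  rot[8] = noon$nnnonmno
  rot[9] = oon$nnnonmnon
  rot[10] = on$nnnonmnono
  rot[11] = n$nnnonmnonoo
  rot[12] = $nnnonmnonoon
Sorted (with $ < everything):
  sorted[0] = $nnnonmnonoon  (last char: 'n')
  sorted[1] = mnonoon$nnnon  (last char: 'n')
  sorted[2] = n$nnnonmnonoo  (last char: 'o')
  sorted[3] = nmnonoon$nnno  (last char: 'o')
  sorted[4] = nnnonmnonoon$  (last char: '$')
  sorted[5] = nnonmnonoon$n  (last char: 'n')
  sorted[6] = nonmnonoon$nn  (last char: 'n')
  sorted[7] = nonoon$nnnonm  (last char: 'm')
  sorted[8] = noon$nnnonmno  (last char: 'o')
  sorted[9] = on$nnnonmnono  (last char: 'o')
  sorted[10] = onmnonoon$nnn  (last char: 'n')
  sorted[11] = onoon$nnnonmn  (last char: 'n')
  sorted[12] = oon$nnnonmnon  (last char: 'n')
Last column: nnoo$nnmoonnn
Original string S is at sorted index 4

Answer: nnoo$nnmoonnn
4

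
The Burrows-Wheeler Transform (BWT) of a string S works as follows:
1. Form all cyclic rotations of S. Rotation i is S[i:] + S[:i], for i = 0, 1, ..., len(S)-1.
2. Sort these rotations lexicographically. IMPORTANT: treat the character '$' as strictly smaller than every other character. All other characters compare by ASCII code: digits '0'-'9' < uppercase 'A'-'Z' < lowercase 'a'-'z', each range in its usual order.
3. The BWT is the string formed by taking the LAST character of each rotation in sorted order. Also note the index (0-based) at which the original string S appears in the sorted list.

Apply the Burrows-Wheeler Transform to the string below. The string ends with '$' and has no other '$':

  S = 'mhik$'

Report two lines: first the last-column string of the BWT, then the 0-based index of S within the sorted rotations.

Answer: kmhi$
4

Derivation:
All 5 rotations (rotation i = S[i:]+S[:i]):
  rot[0] = mhik$
  rot[1] = hik$m
  rot[2] = ik$mh
  rot[3] = k$mhi
  rot[4] = $mhik
Sorted (with $ < everything):
  sorted[0] = $mhik  (last char: 'k')
  sorted[1] = hik$m  (last char: 'm')
  sorted[2] = ik$mh  (last char: 'h')
  sorted[3] = k$mhi  (last char: 'i')
  sorted[4] = mhik$  (last char: '$')
Last column: kmhi$
Original string S is at sorted index 4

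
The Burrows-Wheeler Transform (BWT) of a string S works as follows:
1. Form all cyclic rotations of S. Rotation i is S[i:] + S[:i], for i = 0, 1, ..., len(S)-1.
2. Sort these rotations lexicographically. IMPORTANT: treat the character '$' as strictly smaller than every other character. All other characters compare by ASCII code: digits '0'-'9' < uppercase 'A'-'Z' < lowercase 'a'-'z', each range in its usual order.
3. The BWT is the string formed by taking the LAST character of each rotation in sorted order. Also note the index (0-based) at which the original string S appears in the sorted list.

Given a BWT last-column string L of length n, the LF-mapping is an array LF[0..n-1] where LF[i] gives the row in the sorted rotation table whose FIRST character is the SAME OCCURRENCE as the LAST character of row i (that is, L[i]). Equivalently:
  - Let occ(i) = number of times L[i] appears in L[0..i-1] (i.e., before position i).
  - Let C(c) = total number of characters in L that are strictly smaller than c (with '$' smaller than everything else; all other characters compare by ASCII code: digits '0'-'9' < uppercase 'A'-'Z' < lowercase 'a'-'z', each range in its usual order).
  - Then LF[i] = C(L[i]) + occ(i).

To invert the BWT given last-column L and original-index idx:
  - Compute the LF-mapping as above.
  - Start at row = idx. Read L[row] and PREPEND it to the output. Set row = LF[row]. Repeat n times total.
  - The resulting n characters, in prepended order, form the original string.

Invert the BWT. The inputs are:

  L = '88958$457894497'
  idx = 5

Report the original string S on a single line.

LF mapping: 8 9 12 4 10 0 1 5 6 11 13 2 3 14 7
Walk LF starting at row 5, prepending L[row]:
  step 1: row=5, L[5]='$', prepend. Next row=LF[5]=0
  step 2: row=0, L[0]='8', prepend. Next row=LF[0]=8
  step 3: row=8, L[8]='7', prepend. Next row=LF[8]=6
  step 4: row=6, L[6]='4', prepend. Next row=LF[6]=1
  step 5: row=1, L[1]='8', prepend. Next row=LF[1]=9
  step 6: row=9, L[9]='8', prepend. Next row=LF[9]=11
  step 7: row=11, L[11]='4', prepend. Next row=LF[11]=2
  step 8: row=2, L[2]='9', prepend. Next row=LF[2]=12
  step 9: row=12, L[12]='4', prepend. Next row=LF[12]=3
  step 10: row=3, L[3]='5', prepend. Next row=LF[3]=4
  step 11: row=4, L[4]='8', prepend. Next row=LF[4]=10
  step 12: row=10, L[10]='9', prepend. Next row=LF[10]=13
  step 13: row=13, L[13]='9', prepend. Next row=LF[13]=14
  step 14: row=14, L[14]='7', prepend. Next row=LF[14]=7
  step 15: row=7, L[7]='5', prepend. Next row=LF[7]=5
Reversed output: 57998549488478$

Answer: 57998549488478$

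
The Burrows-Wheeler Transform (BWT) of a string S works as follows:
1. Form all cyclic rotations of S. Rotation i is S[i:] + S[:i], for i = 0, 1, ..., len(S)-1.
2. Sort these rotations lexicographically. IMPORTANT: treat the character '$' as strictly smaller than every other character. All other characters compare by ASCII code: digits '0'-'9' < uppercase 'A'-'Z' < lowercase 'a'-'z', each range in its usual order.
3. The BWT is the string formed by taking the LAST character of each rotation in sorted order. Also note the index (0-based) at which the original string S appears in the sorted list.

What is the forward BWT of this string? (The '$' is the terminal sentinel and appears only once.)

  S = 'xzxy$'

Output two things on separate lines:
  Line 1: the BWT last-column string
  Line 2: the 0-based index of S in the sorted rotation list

Answer: yz$xx
2

Derivation:
All 5 rotations (rotation i = S[i:]+S[:i]):
  rot[0] = xzxy$
  rot[1] = zxy$x
  rot[2] = xy$xz
  rot[3] = y$xzx
  rot[4] = $xzxy
Sorted (with $ < everything):
  sorted[0] = $xzxy  (last char: 'y')
  sorted[1] = xy$xz  (last char: 'z')
  sorted[2] = xzxy$  (last char: '$')
  sorted[3] = y$xzx  (last char: 'x')
  sorted[4] = zxy$x  (last char: 'x')
Last column: yz$xx
Original string S is at sorted index 2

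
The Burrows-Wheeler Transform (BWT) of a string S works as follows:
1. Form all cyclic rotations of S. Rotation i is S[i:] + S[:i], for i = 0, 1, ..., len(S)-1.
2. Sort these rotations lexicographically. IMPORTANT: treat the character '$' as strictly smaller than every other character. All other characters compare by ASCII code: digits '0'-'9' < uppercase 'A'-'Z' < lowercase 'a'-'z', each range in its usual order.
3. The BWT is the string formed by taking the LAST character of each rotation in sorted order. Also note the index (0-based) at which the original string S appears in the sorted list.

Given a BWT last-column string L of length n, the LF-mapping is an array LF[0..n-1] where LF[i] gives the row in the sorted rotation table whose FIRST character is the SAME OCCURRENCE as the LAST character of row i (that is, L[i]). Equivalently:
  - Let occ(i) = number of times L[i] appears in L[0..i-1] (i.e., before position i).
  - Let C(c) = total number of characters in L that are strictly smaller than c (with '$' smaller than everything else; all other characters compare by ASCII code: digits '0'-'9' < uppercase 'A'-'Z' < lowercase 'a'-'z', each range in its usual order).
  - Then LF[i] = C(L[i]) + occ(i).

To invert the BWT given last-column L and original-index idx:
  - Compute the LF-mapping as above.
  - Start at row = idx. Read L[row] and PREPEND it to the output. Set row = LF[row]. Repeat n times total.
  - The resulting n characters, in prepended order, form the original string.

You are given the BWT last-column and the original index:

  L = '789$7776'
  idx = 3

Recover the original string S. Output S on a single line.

Answer: 7778697$

Derivation:
LF mapping: 2 6 7 0 3 4 5 1
Walk LF starting at row 3, prepending L[row]:
  step 1: row=3, L[3]='$', prepend. Next row=LF[3]=0
  step 2: row=0, L[0]='7', prepend. Next row=LF[0]=2
  step 3: row=2, L[2]='9', prepend. Next row=LF[2]=7
  step 4: row=7, L[7]='6', prepend. Next row=LF[7]=1
  step 5: row=1, L[1]='8', prepend. Next row=LF[1]=6
  step 6: row=6, L[6]='7', prepend. Next row=LF[6]=5
  step 7: row=5, L[5]='7', prepend. Next row=LF[5]=4
  step 8: row=4, L[4]='7', prepend. Next row=LF[4]=3
Reversed output: 7778697$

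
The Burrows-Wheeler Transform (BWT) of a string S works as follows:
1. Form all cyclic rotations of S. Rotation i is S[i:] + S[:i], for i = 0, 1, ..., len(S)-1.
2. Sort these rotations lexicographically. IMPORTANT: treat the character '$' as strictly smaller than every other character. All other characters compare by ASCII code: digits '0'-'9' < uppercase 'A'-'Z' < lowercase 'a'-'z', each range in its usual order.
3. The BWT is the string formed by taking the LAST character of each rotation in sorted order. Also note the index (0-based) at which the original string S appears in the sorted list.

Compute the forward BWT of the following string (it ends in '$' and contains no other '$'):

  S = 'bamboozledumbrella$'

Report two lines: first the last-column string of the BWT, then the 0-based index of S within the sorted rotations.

Answer: alb$mmelrlzeaubobdo
3

Derivation:
All 19 rotations (rotation i = S[i:]+S[:i]):
  rot[0] = bamboozledumbrella$
  rot[1] = amboozledumbrella$b
  rot[2] = mboozledumbrella$ba
  rot[3] = boozledumbrella$bam
  rot[4] = oozledumbrella$bamb
  rot[5] = ozledumbrella$bambo
  rot[6] = zledumbrella$bamboo
  rot[7] = ledumbrella$bambooz
  rot[8] = edumbrella$bamboozl
  rot[9] = dumbrella$bamboozle
  rot[10] = umbrella$bamboozled
  rot[11] = mbrella$bamboozledu
  rot[12] = brella$bamboozledum
  rot[13] = rella$bamboozledumb
  rot[14] = ella$bamboozledumbr
  rot[15] = lla$bamboozledumbre
  rot[16] = la$bamboozledumbrel
  rot[17] = a$bamboozledumbrell
  rot[18] = $bamboozledumbrella
Sorted (with $ < everything):
  sorted[0] = $bamboozledumbrella  (last char: 'a')
  sorted[1] = a$bamboozledumbrell  (last char: 'l')
  sorted[2] = amboozledumbrella$b  (last char: 'b')
  sorted[3] = bamboozledumbrella$  (last char: '$')
  sorted[4] = boozledumbrella$bam  (last char: 'm')
  sorted[5] = brella$bamboozledum  (last char: 'm')
  sorted[6] = dumbrella$bamboozle  (last char: 'e')
  sorted[7] = edumbrella$bamboozl  (last char: 'l')
  sorted[8] = ella$bamboozledumbr  (last char: 'r')
  sorted[9] = la$bamboozledumbrel  (last char: 'l')
  sorted[10] = ledumbrella$bambooz  (last char: 'z')
  sorted[11] = lla$bamboozledumbre  (last char: 'e')
  sorted[12] = mboozledumbrella$ba  (last char: 'a')
  sorted[13] = mbrella$bamboozledu  (last char: 'u')
  sorted[14] = oozledumbrella$bamb  (last char: 'b')
  sorted[15] = ozledumbrella$bambo  (last char: 'o')
  sorted[16] = rella$bamboozledumb  (last char: 'b')
  sorted[17] = umbrella$bamboozled  (last char: 'd')
  sorted[18] = zledumbrella$bamboo  (last char: 'o')
Last column: alb$mmelrlzeaubobdo
Original string S is at sorted index 3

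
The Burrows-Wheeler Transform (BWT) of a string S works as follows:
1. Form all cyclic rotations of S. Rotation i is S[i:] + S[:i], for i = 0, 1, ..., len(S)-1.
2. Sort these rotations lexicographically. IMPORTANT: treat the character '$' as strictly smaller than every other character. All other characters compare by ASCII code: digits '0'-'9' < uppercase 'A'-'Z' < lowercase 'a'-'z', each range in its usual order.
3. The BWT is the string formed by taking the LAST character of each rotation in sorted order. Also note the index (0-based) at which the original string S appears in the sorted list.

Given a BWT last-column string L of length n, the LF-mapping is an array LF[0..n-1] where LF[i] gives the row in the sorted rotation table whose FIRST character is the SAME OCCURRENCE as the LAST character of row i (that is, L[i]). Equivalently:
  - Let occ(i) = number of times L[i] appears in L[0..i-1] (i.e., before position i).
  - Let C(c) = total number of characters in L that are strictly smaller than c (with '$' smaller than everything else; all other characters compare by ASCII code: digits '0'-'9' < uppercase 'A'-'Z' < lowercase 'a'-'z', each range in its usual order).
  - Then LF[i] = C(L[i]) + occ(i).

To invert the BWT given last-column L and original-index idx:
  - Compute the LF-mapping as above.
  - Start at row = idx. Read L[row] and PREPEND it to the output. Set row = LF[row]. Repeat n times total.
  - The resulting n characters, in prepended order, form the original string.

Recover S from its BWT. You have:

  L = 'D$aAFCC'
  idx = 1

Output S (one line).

LF mapping: 4 0 6 1 5 2 3
Walk LF starting at row 1, prepending L[row]:
  step 1: row=1, L[1]='$', prepend. Next row=LF[1]=0
  step 2: row=0, L[0]='D', prepend. Next row=LF[0]=4
  step 3: row=4, L[4]='F', prepend. Next row=LF[4]=5
  step 4: row=5, L[5]='C', prepend. Next row=LF[5]=2
  step 5: row=2, L[2]='a', prepend. Next row=LF[2]=6
  step 6: row=6, L[6]='C', prepend. Next row=LF[6]=3
  step 7: row=3, L[3]='A', prepend. Next row=LF[3]=1
Reversed output: ACaCFD$

Answer: ACaCFD$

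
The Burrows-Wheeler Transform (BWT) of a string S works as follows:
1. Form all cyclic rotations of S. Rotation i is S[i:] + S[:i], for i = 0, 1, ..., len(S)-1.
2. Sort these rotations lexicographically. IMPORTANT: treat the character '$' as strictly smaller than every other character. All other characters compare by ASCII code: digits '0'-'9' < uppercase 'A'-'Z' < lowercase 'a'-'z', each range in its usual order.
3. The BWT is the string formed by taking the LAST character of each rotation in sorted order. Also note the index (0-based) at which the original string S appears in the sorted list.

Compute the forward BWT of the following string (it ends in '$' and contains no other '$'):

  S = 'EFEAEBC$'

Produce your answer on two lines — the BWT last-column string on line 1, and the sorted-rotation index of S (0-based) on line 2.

Answer: CEEBFA$E
6

Derivation:
All 8 rotations (rotation i = S[i:]+S[:i]):
  rot[0] = EFEAEBC$
  rot[1] = FEAEBC$E
  rot[2] = EAEBC$EF
  rot[3] = AEBC$EFE
  rot[4] = EBC$EFEA
  rot[5] = BC$EFEAE
  rot[6] = C$EFEAEB
  rot[7] = $EFEAEBC
Sorted (with $ < everything):
  sorted[0] = $EFEAEBC  (last char: 'C')
  sorted[1] = AEBC$EFE  (last char: 'E')
  sorted[2] = BC$EFEAE  (last char: 'E')
  sorted[3] = C$EFEAEB  (last char: 'B')
  sorted[4] = EAEBC$EF  (last char: 'F')
  sorted[5] = EBC$EFEA  (last char: 'A')
  sorted[6] = EFEAEBC$  (last char: '$')
  sorted[7] = FEAEBC$E  (last char: 'E')
Last column: CEEBFA$E
Original string S is at sorted index 6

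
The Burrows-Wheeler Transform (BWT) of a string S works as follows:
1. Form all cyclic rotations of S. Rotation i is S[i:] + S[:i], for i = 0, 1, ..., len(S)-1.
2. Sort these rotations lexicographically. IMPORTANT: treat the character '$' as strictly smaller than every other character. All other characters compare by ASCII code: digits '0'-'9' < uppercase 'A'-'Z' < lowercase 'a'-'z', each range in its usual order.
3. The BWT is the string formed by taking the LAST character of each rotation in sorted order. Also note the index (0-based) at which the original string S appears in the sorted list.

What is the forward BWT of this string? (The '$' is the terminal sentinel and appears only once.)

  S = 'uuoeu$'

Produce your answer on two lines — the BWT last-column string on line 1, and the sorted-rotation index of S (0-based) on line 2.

Answer: uoueu$
5

Derivation:
All 6 rotations (rotation i = S[i:]+S[:i]):
  rot[0] = uuoeu$
  rot[1] = uoeu$u
  rot[2] = oeu$uu
  rot[3] = eu$uuo
  rot[4] = u$uuoe
  rot[5] = $uuoeu
Sorted (with $ < everything):
  sorted[0] = $uuoeu  (last char: 'u')
  sorted[1] = eu$uuo  (last char: 'o')
  sorted[2] = oeu$uu  (last char: 'u')
  sorted[3] = u$uuoe  (last char: 'e')
  sorted[4] = uoeu$u  (last char: 'u')
  sorted[5] = uuoeu$  (last char: '$')
Last column: uoueu$
Original string S is at sorted index 5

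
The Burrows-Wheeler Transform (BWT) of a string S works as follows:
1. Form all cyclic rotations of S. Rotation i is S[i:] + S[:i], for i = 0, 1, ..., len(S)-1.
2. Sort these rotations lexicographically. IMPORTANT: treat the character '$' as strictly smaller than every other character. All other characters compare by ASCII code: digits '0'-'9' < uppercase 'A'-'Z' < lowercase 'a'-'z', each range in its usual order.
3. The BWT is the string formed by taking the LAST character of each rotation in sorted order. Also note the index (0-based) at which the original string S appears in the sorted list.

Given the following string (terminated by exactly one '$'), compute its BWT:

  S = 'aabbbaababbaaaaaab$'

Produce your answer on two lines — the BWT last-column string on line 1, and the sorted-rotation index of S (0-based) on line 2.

All 19 rotations (rotation i = S[i:]+S[:i]):
  rot[0] = aabbbaababbaaaaaab$
  rot[1] = abbbaababbaaaaaab$a
  rot[2] = bbbaababbaaaaaab$aa
  rot[3] = bbaababbaaaaaab$aab
  rot[4] = baababbaaaaaab$aabb
  rot[5] = aababbaaaaaab$aabbb
  rot[6] = ababbaaaaaab$aabbba
  rot[7] = babbaaaaaab$aabbbaa
  rot[8] = abbaaaaaab$aabbbaab
  rot[9] = bbaaaaaab$aabbbaaba
  rot[10] = baaaaaab$aabbbaabab
  rot[11] = aaaaaab$aabbbaababb
  rot[12] = aaaaab$aabbbaababba
  rot[13] = aaaab$aabbbaababbaa
  rot[14] = aaab$aabbbaababbaaa
  rot[15] = aab$aabbbaababbaaaa
  rot[16] = ab$aabbbaababbaaaaa
  rot[17] = b$aabbbaababbaaaaaa
  rot[18] = $aabbbaababbaaaaaab
Sorted (with $ < everything):
  sorted[0] = $aabbbaababbaaaaaab  (last char: 'b')
  sorted[1] = aaaaaab$aabbbaababb  (last char: 'b')
  sorted[2] = aaaaab$aabbbaababba  (last char: 'a')
  sorted[3] = aaaab$aabbbaababbaa  (last char: 'a')
  sorted[4] = aaab$aabbbaababbaaa  (last char: 'a')
  sorted[5] = aab$aabbbaababbaaaa  (last char: 'a')
  sorted[6] = aababbaaaaaab$aabbb  (last char: 'b')
  sorted[7] = aabbbaababbaaaaaab$  (last char: '$')
  sorted[8] = ab$aabbbaababbaaaaa  (last char: 'a')
  sorted[9] = ababbaaaaaab$aabbba  (last char: 'a')
  sorted[10] = abbaaaaaab$aabbbaab  (last char: 'b')
  sorted[11] = abbbaababbaaaaaab$a  (last char: 'a')
  sorted[12] = b$aabbbaababbaaaaaa  (last char: 'a')
  sorted[13] = baaaaaab$aabbbaabab  (last char: 'b')
  sorted[14] = baababbaaaaaab$aabb  (last char: 'b')
  sorted[15] = babbaaaaaab$aabbbaa  (last char: 'a')
  sorted[16] = bbaaaaaab$aabbbaaba  (last char: 'a')
  sorted[17] = bbaababbaaaaaab$aab  (last char: 'b')
  sorted[18] = bbbaababbaaaaaab$aa  (last char: 'a')
Last column: bbaaaab$aabaabbaaba
Original string S is at sorted index 7

Answer: bbaaaab$aabaabbaaba
7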